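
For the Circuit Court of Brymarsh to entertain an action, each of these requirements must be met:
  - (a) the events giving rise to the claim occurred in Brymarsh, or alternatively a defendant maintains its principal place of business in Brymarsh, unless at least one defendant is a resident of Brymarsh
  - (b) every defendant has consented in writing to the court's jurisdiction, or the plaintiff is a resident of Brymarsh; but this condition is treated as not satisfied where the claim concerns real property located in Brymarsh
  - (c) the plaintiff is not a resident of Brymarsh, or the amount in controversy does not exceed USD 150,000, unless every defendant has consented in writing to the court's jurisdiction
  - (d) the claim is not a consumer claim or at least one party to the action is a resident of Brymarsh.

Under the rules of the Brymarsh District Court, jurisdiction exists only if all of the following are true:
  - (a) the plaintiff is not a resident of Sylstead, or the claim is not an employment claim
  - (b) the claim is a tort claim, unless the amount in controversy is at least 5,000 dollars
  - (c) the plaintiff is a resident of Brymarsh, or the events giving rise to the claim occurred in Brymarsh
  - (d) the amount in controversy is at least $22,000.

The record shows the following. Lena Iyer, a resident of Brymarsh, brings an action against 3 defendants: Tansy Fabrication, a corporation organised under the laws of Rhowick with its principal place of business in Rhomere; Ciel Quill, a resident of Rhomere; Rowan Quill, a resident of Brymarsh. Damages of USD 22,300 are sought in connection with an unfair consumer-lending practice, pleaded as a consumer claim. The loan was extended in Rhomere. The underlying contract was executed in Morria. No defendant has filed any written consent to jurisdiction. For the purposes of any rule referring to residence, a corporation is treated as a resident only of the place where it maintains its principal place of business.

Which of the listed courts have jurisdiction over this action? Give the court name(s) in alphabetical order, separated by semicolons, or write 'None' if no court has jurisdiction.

the Brymarsh District Court; the Circuit Court of Brymarsh

The Circuit Court of Brymarsh:
  (a) The operative events occurred in Rhomere, not Brymarsh; the corporate defendant(s) have their principal place of business in Rhomere, not Brymarsh — none of the alternatives is met. But Rowan Quill resides in Brymarsh, and the 'unless' clause therefore excuses the requirement. Met.
  (b) The plaintiff resides in Brymarsh, so one alternative holds. And the carve-out is inapplicable — the claim does not concern real property. Condition met.
  (c) The amount in controversy is USD 22,300, within the 150,000 dollars ceiling — that alternative is enough. Condition met.
  (d) Lena Iyer resides in Brymarsh, so one alternative holds. Satisfied.
  → The court has jurisdiction.
The Brymarsh District Court:
  (a) The plaintiff resides in Brymarsh, which is not Sylstead, so this disjunct is met. Met.
  (b) The claim is a consumer claim, not a tort claim. However, the amount in controversy is $22,300, which meets the USD 5,000 floor, so the 'unless' proviso supplies this condition. Met.
  (c) The plaintiff resides in Brymarsh — that alternative is enough. Condition met.
  (d) The amount in controversy is 22,300 dollars, which meets the 22,000 dollars floor. Satisfied.
  → The court has jurisdiction.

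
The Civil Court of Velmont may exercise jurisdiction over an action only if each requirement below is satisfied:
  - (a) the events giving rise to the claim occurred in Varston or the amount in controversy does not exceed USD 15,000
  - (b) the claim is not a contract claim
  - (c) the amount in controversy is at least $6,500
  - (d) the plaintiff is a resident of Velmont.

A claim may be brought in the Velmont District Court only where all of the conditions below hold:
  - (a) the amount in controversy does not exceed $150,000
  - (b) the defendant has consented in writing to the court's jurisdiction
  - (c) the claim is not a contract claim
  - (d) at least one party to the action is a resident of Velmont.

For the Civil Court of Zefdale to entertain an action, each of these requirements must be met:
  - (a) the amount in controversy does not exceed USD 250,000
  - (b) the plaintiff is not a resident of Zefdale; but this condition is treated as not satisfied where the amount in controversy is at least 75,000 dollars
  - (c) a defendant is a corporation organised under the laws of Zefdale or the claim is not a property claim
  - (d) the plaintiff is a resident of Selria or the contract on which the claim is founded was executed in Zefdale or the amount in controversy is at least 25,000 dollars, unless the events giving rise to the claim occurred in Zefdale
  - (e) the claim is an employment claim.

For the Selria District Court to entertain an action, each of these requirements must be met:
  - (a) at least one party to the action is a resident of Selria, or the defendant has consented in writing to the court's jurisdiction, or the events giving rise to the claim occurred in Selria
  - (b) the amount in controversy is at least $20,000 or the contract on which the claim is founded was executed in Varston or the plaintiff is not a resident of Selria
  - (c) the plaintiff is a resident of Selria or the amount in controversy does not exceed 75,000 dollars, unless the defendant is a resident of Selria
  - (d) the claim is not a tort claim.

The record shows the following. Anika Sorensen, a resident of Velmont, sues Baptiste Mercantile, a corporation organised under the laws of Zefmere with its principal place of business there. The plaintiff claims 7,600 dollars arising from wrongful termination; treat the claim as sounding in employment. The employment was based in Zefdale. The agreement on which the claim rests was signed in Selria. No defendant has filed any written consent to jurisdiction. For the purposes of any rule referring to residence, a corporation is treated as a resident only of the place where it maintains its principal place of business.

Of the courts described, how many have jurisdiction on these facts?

The Civil Court of Velmont:
  (a) The amount in controversy is $7,600, within the USD 15,000 ceiling, so this disjunct is met. Condition met.
  (b) The claim is an employment claim, not a contract claim. Met.
  (c) The amount in controversy is USD 7,600, which meets the 6,500 dollars floor. Met.
  (d) The plaintiff resides in Velmont. Met.
  → The court has jurisdiction.
The Velmont District Court:
  (a) The amount in controversy is 7,600 dollars, within the $150,000 ceiling. Satisfied.
  (b) No such written consent has been filed. Condition not met.
  (c) The claim is an employment claim, not a contract claim. Met.
  (d) Anika Sorensen resides in Velmont. Met.
  → No jurisdiction.
The Civil Court of Zefdale:
  (a) The amount in controversy is 7,600 dollars, within the 250,000 dollars ceiling. Satisfied.
  (b) The plaintiff resides in Velmont, which is not Zefdale. The exception is not triggered, since the amount in controversy is $7,600, below the $75,000 floor. Condition met.
  (c) The claim is an employment claim, not a property claim, so this disjunct is met. Condition met.
  (d) The plaintiff resides in Velmont, not Selria; the contract was executed in Selria, not Zefdale; the amount in controversy is USD 7,600, below the USD 25,000 floor — every alternative fails. However, the operative events occurred in Zefdale, so the 'unless' proviso supplies this condition. Satisfied.
  (e) The claim is an employment claim. Satisfied.
  → All conditions met; jurisdiction exists.
The Selria District Court:
  (a) No party resides in Selria; no such written consent has been filed; the operative events occurred in Zefdale, not Selria — none of the alternatives is met. Not met.
  (b) The plaintiff resides in Velmont, which is not Selria, so one alternative holds. Satisfied.
  (c) The amount in controversy is 7,600 dollars, within the $75,000 ceiling, so this disjunct is met. Met.
  (d) The claim is an employment claim, not a tort claim. Met.
  → At least one condition fails; no jurisdiction.
Courts with jurisdiction: the Civil Court of Velmont, the Civil Court of Zefdale — 2 in total.

2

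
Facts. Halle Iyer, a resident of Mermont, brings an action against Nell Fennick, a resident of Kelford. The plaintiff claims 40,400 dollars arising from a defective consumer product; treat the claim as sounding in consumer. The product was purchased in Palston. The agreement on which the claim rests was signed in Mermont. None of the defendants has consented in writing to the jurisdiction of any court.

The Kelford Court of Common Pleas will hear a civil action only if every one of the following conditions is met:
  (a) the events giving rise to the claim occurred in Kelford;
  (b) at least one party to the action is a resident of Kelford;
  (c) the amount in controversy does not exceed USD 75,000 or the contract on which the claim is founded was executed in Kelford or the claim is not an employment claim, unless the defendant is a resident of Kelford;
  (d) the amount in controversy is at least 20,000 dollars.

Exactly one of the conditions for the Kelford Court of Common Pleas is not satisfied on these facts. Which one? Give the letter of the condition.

The Kelford Court of Common Pleas:
  (a) The operative events occurred in Palston, not Kelford. Condition not met.
  (b) Nell Fennick resides in Kelford. Met.
  (c) The amount in controversy is USD 40,400, within the USD 75,000 ceiling, so one alternative holds. Satisfied.
  (d) The amount in controversy is 40,400 dollars, which meets the USD 20,000 floor. Met.
Only condition (a) fails.

(a)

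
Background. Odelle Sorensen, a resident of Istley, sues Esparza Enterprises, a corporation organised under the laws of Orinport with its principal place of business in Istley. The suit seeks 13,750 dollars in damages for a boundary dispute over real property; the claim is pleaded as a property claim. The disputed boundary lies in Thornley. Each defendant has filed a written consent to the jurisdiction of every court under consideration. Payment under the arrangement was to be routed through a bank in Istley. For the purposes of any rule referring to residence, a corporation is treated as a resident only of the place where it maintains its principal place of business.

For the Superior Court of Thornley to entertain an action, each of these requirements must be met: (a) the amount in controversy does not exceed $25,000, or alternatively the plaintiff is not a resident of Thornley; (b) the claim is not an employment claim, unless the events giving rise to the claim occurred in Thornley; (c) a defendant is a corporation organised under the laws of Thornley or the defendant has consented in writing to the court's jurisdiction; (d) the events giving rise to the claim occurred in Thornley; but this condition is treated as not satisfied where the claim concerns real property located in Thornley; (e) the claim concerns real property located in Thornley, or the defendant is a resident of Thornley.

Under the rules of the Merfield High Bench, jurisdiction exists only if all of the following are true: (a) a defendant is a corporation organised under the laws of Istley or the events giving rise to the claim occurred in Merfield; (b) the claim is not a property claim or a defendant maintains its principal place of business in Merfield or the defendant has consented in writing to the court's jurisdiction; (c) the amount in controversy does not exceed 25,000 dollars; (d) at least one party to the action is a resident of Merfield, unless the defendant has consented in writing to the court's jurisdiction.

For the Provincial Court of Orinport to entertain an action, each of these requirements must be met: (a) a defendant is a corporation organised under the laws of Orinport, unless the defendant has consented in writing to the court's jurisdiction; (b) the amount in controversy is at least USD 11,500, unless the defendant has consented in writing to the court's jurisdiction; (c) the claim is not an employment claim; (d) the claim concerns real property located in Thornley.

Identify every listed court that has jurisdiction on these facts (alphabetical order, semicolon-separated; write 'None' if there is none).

The Superior Court of Thornley:
  (a) The amount in controversy is 13,750 dollars, within the 25,000 dollars ceiling, so one alternative holds. Condition met.
  (b) The claim is a property claim, not an employment claim. Met.
  (c) Every defendant has filed written consent — that alternative is enough. Condition met.
  (d) The operative events occurred in Thornley. But the property lies in Thornley, triggering the carve-out and defeating this condition. Not satisfied.
  (e) The property lies in Thornley, so this disjunct is met. Condition met.
  → Not every requirement is met — no jurisdiction.
The Merfield High Bench:
  (a) The corporate defendant(s) are organised in Orinport, not Istley; the operative events occurred in Thornley, not Merfield — every alternative fails. Not met.
  (b) Every defendant has filed written consent, so one alternative holds. Met.
  (c) The amount in controversy is 13,750 dollars, within the 25,000 dollars ceiling. Satisfied.
  (d) No party resides in Merfield. However, every defendant has filed written consent, so the 'unless' proviso supplies this condition. Met.
  → Not every requirement is met — no jurisdiction.
The Provincial Court of Orinport:
  (a) Esparza Enterprises is organised under the laws of Orinport. Satisfied.
  (b) The amount in controversy is USD 13,750, which meets the 11,500 dollars floor. Condition met.
  (c) The claim is a property claim, not an employment claim. Met.
  (d) The property lies in Thornley. Met.
  → Jurisdiction lies.

the Provincial Court of Orinport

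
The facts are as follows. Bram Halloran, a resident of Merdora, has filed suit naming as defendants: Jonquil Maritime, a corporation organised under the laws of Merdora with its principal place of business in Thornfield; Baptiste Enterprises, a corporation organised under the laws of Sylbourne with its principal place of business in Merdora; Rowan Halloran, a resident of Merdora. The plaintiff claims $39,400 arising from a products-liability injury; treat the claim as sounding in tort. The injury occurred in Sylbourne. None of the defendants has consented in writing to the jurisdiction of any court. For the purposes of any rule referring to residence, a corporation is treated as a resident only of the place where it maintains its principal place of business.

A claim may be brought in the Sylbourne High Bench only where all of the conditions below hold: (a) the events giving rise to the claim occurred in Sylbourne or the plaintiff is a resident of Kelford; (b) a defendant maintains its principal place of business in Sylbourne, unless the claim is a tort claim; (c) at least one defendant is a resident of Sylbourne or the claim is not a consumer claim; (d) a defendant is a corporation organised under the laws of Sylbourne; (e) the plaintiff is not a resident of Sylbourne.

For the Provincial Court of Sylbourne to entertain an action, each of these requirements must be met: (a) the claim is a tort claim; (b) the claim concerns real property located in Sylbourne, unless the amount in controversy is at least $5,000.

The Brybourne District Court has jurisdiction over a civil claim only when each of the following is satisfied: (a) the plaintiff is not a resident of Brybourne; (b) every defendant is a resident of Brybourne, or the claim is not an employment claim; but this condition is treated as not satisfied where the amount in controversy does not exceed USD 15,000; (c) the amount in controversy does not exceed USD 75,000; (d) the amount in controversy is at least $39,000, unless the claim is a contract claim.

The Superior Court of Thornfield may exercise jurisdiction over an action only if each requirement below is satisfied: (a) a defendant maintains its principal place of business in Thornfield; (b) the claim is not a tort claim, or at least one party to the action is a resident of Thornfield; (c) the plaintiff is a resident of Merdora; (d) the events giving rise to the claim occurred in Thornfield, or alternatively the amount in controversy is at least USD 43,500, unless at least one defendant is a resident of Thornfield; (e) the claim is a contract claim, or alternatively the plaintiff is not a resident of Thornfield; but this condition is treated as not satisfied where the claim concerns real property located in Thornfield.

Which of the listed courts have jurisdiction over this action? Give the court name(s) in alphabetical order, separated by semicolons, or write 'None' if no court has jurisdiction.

the Brybourne District Court; the Provincial Court of Sylbourne; the Superior Court of Thornfield; the Sylbourne High Bench

The Sylbourne High Bench:
  (a) The operative events occurred in Sylbourne, so this disjunct is met. Met.
  (b) The corporate defendant(s) have their principal place of business in Merdora, Thornfield, not Sylbourne. The proviso rescues it, though: the claim is a tort claim. Satisfied.
  (c) The claim is a tort claim, not a consumer claim, which satisfies one of the alternatives. Condition met.
  (d) Baptiste Enterprises is organised under the laws of Sylbourne. Met.
  (e) The plaintiff resides in Merdora, which is not Sylbourne. Met.
  → The court has jurisdiction.
The Provincial Court of Sylbourne:
  (a) The claim is a tort claim. Satisfied.
  (b) The claim does not concern real property. But the amount in controversy is 39,400 dollars, which meets the USD 5,000 floor, and the 'unless' clause therefore excuses the requirement. Met.
  → All conditions met; jurisdiction exists.
The Brybourne District Court:
  (a) The plaintiff resides in Merdora, which is not Brybourne. Met.
  (b) The claim is a tort claim, not an employment claim, so one alternative holds. The carve-out does not apply: the amount in controversy is USD 39,400, above the $15,000 ceiling. Met.
  (c) The amount in controversy is 39,400 dollars, within the 75,000 dollars ceiling. Satisfied.
  (d) The amount in controversy is 39,400 dollars, which meets the $39,000 floor. Satisfied.
  → All conditions met; jurisdiction exists.
The Superior Court of Thornfield:
  (a) Jonquil Maritime has its principal place of business in Thornfield. Met.
  (b) Jonquil Maritime resides in Thornfield, which satisfies one of the alternatives. Satisfied.
  (c) The plaintiff resides in Merdora. Condition met.
  (d) The operative events occurred in Sylbourne, not Thornfield; the amount in controversy is $39,400, below the 43,500 dollars floor — no alternative holds. However, Jonquil Maritime resides in Thornfield, so the 'unless' proviso supplies this condition. Met.
  (e) The plaintiff resides in Merdora, which is not Thornfield, which satisfies one of the alternatives. And the carve-out is inapplicable — the claim does not concern real property. Satisfied.
  → Jurisdiction lies.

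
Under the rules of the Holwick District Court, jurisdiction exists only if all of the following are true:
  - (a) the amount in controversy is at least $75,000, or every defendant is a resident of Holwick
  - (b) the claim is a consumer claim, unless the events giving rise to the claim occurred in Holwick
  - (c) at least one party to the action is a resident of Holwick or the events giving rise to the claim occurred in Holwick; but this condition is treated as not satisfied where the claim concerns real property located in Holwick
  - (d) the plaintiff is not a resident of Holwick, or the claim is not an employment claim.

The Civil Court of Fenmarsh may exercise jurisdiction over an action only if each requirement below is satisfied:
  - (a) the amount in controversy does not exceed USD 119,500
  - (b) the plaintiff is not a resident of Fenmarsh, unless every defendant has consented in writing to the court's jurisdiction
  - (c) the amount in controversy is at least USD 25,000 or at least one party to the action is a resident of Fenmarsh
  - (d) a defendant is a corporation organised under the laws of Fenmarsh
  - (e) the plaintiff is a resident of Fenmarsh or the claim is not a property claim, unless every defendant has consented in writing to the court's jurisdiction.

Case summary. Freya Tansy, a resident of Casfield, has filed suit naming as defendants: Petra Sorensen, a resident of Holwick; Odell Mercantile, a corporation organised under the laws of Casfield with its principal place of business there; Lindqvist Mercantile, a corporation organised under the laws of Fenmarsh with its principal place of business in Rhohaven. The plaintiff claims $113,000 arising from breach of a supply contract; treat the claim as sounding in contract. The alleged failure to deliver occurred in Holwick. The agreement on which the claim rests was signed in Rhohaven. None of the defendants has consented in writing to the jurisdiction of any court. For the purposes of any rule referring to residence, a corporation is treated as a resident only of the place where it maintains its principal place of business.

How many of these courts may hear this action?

The Holwick District Court:
  (a) The amount in controversy is USD 113,000, which meets the $75,000 floor, so this disjunct is met. Satisfied.
  (b) The claim is a contract claim, not a consumer claim. But the operative events occurred in Holwick, and the 'unless' clause therefore excuses the requirement. Met.
  (c) Petra Sorensen resides in Holwick — that alternative is enough. The exception is not triggered, since the claim does not concern real property. Met.
  (d) The plaintiff resides in Casfield, which is not Holwick, so this disjunct is met. Satisfied.
  → Every requirement is satisfied — jurisdiction.
The Civil Court of Fenmarsh:
  (a) The amount in controversy is 113,000 dollars, within the 119,500 dollars ceiling. Condition met.
  (b) The plaintiff resides in Casfield, which is not Fenmarsh. Satisfied.
  (c) The amount in controversy is $113,000, which meets the 25,000 dollars floor, which satisfies one of the alternatives. Met.
  (d) Lindqvist Mercantile is organised under the laws of Fenmarsh. Met.
  (e) The claim is a contract claim, not a property claim, so one alternative holds. Satisfied.
  → Jurisdiction lies.
Courts with jurisdiction: the Holwick District Court, the Civil Court of Fenmarsh — 2 in total.

2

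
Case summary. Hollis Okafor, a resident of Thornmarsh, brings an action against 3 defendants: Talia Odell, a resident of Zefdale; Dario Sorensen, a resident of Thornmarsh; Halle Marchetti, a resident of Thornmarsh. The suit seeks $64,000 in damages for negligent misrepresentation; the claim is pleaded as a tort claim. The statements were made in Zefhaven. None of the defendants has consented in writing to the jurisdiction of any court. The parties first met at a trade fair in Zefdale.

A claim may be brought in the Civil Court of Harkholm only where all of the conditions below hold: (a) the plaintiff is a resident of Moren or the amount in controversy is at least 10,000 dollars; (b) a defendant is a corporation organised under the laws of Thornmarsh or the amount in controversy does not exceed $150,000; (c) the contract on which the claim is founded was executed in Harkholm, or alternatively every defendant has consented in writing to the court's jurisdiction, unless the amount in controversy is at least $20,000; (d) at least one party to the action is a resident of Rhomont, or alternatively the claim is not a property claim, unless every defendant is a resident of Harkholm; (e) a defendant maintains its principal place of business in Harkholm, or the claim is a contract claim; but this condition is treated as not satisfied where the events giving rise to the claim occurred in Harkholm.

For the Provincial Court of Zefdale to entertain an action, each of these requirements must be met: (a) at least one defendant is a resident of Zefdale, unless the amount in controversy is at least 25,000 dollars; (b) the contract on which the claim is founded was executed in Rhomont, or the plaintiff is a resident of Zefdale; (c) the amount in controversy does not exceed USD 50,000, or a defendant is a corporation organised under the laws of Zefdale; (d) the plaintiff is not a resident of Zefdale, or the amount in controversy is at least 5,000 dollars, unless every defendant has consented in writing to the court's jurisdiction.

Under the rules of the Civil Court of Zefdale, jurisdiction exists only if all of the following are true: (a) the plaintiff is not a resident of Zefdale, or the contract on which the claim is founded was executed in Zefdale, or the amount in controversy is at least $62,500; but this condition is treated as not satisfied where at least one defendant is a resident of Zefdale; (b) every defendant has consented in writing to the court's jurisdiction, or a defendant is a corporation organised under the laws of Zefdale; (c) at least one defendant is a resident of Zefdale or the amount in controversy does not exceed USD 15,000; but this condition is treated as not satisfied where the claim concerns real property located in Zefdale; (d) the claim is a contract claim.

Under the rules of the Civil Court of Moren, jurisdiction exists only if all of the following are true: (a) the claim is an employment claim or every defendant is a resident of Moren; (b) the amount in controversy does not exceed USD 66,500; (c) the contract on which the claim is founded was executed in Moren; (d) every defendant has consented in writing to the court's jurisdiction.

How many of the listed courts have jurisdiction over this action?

The Civil Court of Harkholm:
  (a) The amount in controversy is $64,000, which meets the 10,000 dollars floor, so this disjunct is met. Condition met.
  (b) The amount in controversy is 64,000 dollars, within the USD 150,000 ceiling — that alternative is enough. Satisfied.
  (c) No contract (and hence no place of execution) is alleged; no such written consent has been filed — every alternative fails. The proviso rescues it, though: the amount in controversy is USD 64,000, which meets the $20,000 floor. Met.
  (d) The claim is a tort claim, not a property claim, so one alternative holds. Condition met.
  (e) No defendant is a corporation; the claim is a tort claim, not a contract claim — every alternative fails. Not satisfied.
  → The court lacks jurisdiction.
The Provincial Court of Zefdale:
  (a) Talia Odell resides in Zefdale. Condition met.
  (b) No contract (and hence no place of execution) is alleged; the plaintiff resides in Thornmarsh, not Zefdale — every alternative fails. Fails.
  (c) The amount in controversy is $64,000, above the USD 50,000 ceiling; no defendant is a corporation — no alternative holds. Not met.
  (d) The plaintiff resides in Thornmarsh, which is not Zefdale — that alternative is enough. Met.
  → No jurisdiction.
The Civil Court of Zefdale:
  (a) The plaintiff resides in Thornmarsh, which is not Zefdale — that alternative is enough. However, Talia Odell resides in Zefdale, which falls within the stated exception and so defeats the condition. Fails.
  (b) No such written consent has been filed; no defendant is a corporation — no alternative holds. Not met.
  (c) Talia Odell resides in Zefdale — that alternative is enough. The carve-out does not apply: the claim does not concern real property. Satisfied.
  (d) The claim is a tort claim, not a contract claim. Fails.
  → Not every requirement is met — no jurisdiction.
The Civil Court of Moren:
  (a) The claim is a tort claim, not an employment claim; the defendants reside as follows — Talia Odell in Zefdale, Dario Sorensen in Thornmarsh, Halle Marchetti in Thornmarsh — not all in Moren — every alternative fails. Fails.
  (b) The amount in controversy is USD 64,000, within the $66,500 ceiling. Condition met.
  (c) No contract (and hence no place of execution) is alleged. Not satisfied.
  (d) No such written consent has been filed. Condition not met.
  → No jurisdiction.
No court satisfies all of its conditions.

0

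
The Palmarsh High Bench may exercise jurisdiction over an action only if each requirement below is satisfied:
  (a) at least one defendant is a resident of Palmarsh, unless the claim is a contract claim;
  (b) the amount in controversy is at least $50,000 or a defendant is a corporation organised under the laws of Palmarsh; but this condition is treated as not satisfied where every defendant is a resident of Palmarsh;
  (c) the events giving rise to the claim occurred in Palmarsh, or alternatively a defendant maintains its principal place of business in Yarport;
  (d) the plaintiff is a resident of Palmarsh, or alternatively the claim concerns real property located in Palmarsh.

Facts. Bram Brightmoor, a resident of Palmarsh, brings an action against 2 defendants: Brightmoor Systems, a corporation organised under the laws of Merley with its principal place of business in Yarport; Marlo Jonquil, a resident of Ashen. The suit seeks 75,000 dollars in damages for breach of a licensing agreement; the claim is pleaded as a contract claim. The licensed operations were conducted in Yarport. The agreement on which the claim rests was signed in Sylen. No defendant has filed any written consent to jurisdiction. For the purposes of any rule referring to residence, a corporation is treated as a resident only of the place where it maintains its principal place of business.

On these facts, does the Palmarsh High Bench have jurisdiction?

The Palmarsh High Bench:
  (a) No defendant resides in Palmarsh (they reside in Yarport, Ashen). The proviso rescues it, though: the claim is a contract claim. Met.
  (b) The amount in controversy is 75,000 dollars, which meets the USD 50,000 floor, so this disjunct is met. And the carve-out is inapplicable — the defendants reside as follows — Brightmoor Systems in Yarport, Marlo Jonquil in Ashen — not all in Palmarsh. Met.
  (c) Brightmoor Systems has its principal place of business in Yarport, which satisfies one of the alternatives. Met.
  (d) The plaintiff resides in Palmarsh, so this disjunct is met. Condition met.
  → The court has jurisdiction.

Yes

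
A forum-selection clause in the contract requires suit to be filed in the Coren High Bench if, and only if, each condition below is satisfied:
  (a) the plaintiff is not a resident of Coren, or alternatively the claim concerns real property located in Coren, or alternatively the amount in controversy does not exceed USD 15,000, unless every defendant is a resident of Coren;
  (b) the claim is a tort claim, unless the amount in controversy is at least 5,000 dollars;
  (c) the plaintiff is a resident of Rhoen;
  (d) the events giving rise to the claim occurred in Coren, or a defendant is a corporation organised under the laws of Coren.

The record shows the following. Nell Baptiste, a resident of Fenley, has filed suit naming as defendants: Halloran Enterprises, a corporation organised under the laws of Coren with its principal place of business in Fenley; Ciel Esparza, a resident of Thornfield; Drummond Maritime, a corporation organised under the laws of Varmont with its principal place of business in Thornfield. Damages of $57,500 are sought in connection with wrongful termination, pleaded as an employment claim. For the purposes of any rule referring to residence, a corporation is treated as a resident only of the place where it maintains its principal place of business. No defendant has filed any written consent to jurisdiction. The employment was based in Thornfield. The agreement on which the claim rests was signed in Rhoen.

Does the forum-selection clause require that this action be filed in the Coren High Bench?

No

The Coren High Bench:
  (a) The plaintiff resides in Fenley, which is not Coren, so one alternative holds. Satisfied.
  (b) The claim is an employment claim, not a tort claim. The proviso rescues it, though: the amount in controversy is USD 57,500, which meets the USD 5,000 floor. Condition met.
  (c) The plaintiff resides in Fenley, not Rhoen. Condition not met.
  (d) Halloran Enterprises is organised under the laws of Coren — that alternative is enough. Satisfied.
  → The clause does not apply.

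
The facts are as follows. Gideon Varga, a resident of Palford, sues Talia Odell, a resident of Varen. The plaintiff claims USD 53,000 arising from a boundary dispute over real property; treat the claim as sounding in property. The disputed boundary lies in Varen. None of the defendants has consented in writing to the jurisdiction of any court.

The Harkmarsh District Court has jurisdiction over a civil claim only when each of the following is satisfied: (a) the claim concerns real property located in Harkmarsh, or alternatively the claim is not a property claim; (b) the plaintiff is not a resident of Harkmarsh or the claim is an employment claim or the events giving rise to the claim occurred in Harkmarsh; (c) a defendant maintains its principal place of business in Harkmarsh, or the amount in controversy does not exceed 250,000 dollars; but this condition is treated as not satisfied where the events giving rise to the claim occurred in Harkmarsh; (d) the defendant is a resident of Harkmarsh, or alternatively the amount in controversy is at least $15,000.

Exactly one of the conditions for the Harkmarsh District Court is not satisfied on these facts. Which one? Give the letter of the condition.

(a)

The Harkmarsh District Court:
  (a) The property lies in Varen, not Harkmarsh; the claim is a property claim — no alternative holds. Fails.
  (b) The plaintiff resides in Palford, which is not Harkmarsh, so this disjunct is met. Satisfied.
  (c) The amount in controversy is $53,000, within the 250,000 dollars ceiling, which satisfies one of the alternatives. The carve-out does not apply: the operative events occurred in Varen, not Harkmarsh. Satisfied.
  (d) The amount in controversy is 53,000 dollars, which meets the 15,000 dollars floor, so one alternative holds. Condition met.
Only condition (a) fails.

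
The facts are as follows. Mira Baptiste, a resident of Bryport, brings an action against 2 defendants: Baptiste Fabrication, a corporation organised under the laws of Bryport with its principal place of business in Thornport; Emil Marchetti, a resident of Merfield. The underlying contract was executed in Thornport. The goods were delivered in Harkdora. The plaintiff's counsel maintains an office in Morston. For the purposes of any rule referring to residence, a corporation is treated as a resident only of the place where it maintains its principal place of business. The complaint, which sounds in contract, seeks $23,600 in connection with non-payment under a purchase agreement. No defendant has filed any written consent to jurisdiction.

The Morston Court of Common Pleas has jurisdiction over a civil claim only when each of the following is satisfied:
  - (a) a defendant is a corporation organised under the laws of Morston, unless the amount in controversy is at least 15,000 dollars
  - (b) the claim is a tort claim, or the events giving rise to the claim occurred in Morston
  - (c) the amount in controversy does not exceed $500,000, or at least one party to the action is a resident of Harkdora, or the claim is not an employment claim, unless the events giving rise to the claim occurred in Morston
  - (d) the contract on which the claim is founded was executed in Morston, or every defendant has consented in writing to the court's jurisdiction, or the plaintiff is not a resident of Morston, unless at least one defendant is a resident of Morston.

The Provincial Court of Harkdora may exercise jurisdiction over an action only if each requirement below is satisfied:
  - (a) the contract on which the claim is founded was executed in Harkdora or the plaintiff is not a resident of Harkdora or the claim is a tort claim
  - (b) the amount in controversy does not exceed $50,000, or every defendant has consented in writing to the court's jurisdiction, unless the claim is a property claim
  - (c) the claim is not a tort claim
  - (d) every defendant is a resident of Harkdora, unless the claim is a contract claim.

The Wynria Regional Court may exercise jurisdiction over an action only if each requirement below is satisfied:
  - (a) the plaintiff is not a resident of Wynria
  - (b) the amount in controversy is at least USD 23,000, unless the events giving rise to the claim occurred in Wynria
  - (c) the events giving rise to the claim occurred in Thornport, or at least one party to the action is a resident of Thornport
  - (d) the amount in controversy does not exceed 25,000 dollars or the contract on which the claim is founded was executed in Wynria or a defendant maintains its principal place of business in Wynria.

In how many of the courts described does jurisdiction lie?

The Morston Court of Common Pleas:
  (a) The corporate defendant(s) are organised in Bryport, not Morston. The proviso rescues it, though: the amount in controversy is 23,600 dollars, which meets the 15,000 dollars floor. Condition met.
  (b) The claim is a contract claim, not a tort claim; the operative events occurred in Harkdora, not Morston — no alternative holds. Condition not met.
  (c) The amount in controversy is USD 23,600, within the USD 500,000 ceiling, so one alternative holds. Met.
  (d) The plaintiff resides in Bryport, which is not Morston, which satisfies one of the alternatives. Condition met.
  → No jurisdiction.
The Provincial Court of Harkdora:
  (a) The plaintiff resides in Bryport, which is not Harkdora, so one alternative holds. Satisfied.
  (b) The amount in controversy is 23,600 dollars, within the $50,000 ceiling, which satisfies one of the alternatives. Condition met.
  (c) The claim is a contract claim, not a tort claim. Condition met.
  (d) The defendants reside as follows — Baptiste Fabrication in Thornport, Emil Marchetti in Merfield — not all in Harkdora. However, the claim is a contract claim, so the 'unless' proviso supplies this condition. Condition met.
  → Jurisdiction lies.
The Wynria Regional Court:
  (a) The plaintiff resides in Bryport, which is not Wynria. Met.
  (b) The amount in controversy is $23,600, which meets the USD 23,000 floor. Satisfied.
  (c) Baptiste Fabrication resides in Thornport, which satisfies one of the alternatives. Met.
  (d) The amount in controversy is USD 23,600, within the $25,000 ceiling, which satisfies one of the alternatives. Condition met.
  → Every requirement is satisfied — jurisdiction.
Courts with jurisdiction: the Provincial Court of Harkdora, the Wynria Regional Court — 2 in total.

2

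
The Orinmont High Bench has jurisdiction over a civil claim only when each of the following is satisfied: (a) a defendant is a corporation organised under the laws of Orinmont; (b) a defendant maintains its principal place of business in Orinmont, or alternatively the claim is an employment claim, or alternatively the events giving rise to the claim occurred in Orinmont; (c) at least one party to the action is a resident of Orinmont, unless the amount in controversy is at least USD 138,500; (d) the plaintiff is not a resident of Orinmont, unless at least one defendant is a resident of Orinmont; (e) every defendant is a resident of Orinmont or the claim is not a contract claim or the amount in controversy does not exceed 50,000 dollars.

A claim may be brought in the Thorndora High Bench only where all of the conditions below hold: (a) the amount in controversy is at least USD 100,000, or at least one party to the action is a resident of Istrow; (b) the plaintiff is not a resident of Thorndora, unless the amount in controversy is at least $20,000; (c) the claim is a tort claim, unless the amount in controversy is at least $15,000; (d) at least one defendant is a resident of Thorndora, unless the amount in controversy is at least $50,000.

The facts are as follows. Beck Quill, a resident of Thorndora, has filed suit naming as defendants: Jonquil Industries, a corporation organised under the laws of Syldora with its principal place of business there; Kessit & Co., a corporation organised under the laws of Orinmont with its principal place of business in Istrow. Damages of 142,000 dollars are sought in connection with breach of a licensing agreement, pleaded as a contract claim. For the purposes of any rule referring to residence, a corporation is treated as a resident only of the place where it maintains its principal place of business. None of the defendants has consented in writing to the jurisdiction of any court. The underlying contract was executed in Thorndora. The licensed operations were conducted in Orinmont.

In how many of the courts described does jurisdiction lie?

The Orinmont High Bench:
  (a) Kessit & Co. is organised under the laws of Orinmont. Condition met.
  (b) The operative events occurred in Orinmont — that alternative is enough. Met.
  (c) No party resides in Orinmont. However, the amount in controversy is USD 142,000, which meets the 138,500 dollars floor, so the 'unless' proviso supplies this condition. Condition met.
  (d) The plaintiff resides in Thorndora, which is not Orinmont. Condition met.
  (e) The defendants reside as follows — Jonquil Industries in Syldora, Kessit & Co. in Istrow — not all in Orinmont; the claim is a contract claim; the amount in controversy is 142,000 dollars, above the 50,000 dollars ceiling — none of the alternatives is met. Not satisfied.
  → The court lacks jurisdiction.
The Thorndora High Bench:
  (a) The amount in controversy is $142,000, which meets the USD 100,000 floor, so this disjunct is met. Met.
  (b) The plaintiff resides in Thorndora. The proviso rescues it, though: the amount in controversy is USD 142,000, which meets the $20,000 floor. Condition met.
  (c) The claim is a contract claim, not a tort claim. The proviso rescues it, though: the amount in controversy is 142,000 dollars, which meets the 15,000 dollars floor. Satisfied.
  (d) No defendant resides in Thorndora (they reside in Syldora, Istrow). However, the amount in controversy is $142,000, which meets the $50,000 floor, so the 'unless' proviso supplies this condition. Satisfied.
  → All conditions met; jurisdiction exists.
Courts with jurisdiction: the Thorndora High Bench — 1 in total.

1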